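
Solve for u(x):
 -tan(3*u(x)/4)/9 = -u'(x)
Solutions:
 u(x) = -4*asin(C1*exp(x/12))/3 + 4*pi/3
 u(x) = 4*asin(C1*exp(x/12))/3


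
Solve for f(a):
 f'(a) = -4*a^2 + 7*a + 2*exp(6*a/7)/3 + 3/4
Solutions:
 f(a) = C1 - 4*a^3/3 + 7*a^2/2 + 3*a/4 + 7*exp(6*a/7)/9


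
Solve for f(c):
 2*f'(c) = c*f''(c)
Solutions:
 f(c) = C1 + C2*c^3


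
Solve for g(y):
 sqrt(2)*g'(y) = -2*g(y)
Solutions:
 g(y) = C1*exp(-sqrt(2)*y)


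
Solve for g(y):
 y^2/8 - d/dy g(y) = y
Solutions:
 g(y) = C1 + y^3/24 - y^2/2


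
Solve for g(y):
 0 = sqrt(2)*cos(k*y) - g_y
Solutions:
 g(y) = C1 + sqrt(2)*sin(k*y)/k


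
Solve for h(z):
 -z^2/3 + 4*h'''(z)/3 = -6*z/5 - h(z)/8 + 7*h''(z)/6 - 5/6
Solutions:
 h(z) = C1*exp(z/2) + C2*exp(z*(3 - sqrt(57))/16) + C3*exp(z*(3 + sqrt(57))/16) + 8*z^2/3 - 48*z/5 + 388/9


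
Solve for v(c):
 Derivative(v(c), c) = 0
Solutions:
 v(c) = C1


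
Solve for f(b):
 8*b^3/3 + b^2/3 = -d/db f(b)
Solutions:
 f(b) = C1 - 2*b^4/3 - b^3/9


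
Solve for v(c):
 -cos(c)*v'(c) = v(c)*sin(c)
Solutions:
 v(c) = C1*cos(c)


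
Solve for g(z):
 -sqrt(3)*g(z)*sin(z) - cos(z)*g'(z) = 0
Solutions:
 g(z) = C1*cos(z)^(sqrt(3))


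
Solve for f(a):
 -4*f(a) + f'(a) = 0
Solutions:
 f(a) = C1*exp(4*a)


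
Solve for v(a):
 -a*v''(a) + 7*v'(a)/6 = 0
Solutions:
 v(a) = C1 + C2*a^(13/6)


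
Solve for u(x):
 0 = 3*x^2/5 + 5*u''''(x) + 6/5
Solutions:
 u(x) = C1 + C2*x + C3*x^2 + C4*x^3 - x^6/3000 - x^4/100


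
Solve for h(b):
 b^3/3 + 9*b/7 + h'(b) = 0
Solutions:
 h(b) = C1 - b^4/12 - 9*b^2/14


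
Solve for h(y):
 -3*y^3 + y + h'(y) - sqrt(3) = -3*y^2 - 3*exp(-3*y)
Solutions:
 h(y) = C1 + 3*y^4/4 - y^3 - y^2/2 + sqrt(3)*y + exp(-3*y)


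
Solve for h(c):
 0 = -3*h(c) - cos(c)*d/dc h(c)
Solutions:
 h(c) = C1*(sin(c) - 1)^(3/2)/(sin(c) + 1)^(3/2)


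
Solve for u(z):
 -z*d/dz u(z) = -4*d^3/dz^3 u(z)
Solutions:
 u(z) = C1 + Integral(C2*airyai(2^(1/3)*z/2) + C3*airybi(2^(1/3)*z/2), z)


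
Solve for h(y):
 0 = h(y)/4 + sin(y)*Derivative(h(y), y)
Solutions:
 h(y) = C1*(cos(y) + 1)^(1/8)/(cos(y) - 1)^(1/8)


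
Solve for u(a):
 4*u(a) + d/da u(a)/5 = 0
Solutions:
 u(a) = C1*exp(-20*a)


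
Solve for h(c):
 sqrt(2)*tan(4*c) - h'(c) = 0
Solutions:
 h(c) = C1 - sqrt(2)*log(cos(4*c))/4


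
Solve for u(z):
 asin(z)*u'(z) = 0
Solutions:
 u(z) = C1


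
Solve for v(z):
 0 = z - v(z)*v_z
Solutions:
 v(z) = -sqrt(C1 + z^2)
 v(z) = sqrt(C1 + z^2)


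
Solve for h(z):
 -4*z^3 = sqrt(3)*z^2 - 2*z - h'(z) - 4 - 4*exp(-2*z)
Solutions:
 h(z) = C1 + z^4 + sqrt(3)*z^3/3 - z^2 - 4*z + 2*exp(-2*z)


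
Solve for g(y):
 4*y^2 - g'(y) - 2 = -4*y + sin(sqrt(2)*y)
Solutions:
 g(y) = C1 + 4*y^3/3 + 2*y^2 - 2*y + sqrt(2)*cos(sqrt(2)*y)/2


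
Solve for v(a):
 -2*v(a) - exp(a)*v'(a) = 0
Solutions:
 v(a) = C1*exp(2*exp(-a))


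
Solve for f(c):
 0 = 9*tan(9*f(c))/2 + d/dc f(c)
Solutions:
 f(c) = -asin(C1*exp(-81*c/2))/9 + pi/9
 f(c) = asin(C1*exp(-81*c/2))/9


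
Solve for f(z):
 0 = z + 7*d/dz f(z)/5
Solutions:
 f(z) = C1 - 5*z^2/14


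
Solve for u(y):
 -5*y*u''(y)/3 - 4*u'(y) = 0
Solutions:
 u(y) = C1 + C2/y^(7/5)


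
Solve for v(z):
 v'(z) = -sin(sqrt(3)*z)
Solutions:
 v(z) = C1 + sqrt(3)*cos(sqrt(3)*z)/3


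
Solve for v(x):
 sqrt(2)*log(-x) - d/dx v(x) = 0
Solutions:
 v(x) = C1 + sqrt(2)*x*log(-x) - sqrt(2)*x


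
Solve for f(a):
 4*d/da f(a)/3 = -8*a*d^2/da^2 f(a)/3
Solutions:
 f(a) = C1 + C2*sqrt(a)


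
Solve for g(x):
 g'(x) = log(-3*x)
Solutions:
 g(x) = C1 + x*log(-x) + x*(-1 + log(3))


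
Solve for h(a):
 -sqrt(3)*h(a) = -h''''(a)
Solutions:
 h(a) = C1*exp(-3^(1/8)*a) + C2*exp(3^(1/8)*a) + C3*sin(3^(1/8)*a) + C4*cos(3^(1/8)*a)


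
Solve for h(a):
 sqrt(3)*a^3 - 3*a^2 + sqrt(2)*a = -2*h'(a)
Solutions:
 h(a) = C1 - sqrt(3)*a^4/8 + a^3/2 - sqrt(2)*a^2/4


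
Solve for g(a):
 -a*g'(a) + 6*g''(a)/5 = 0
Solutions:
 g(a) = C1 + C2*erfi(sqrt(15)*a/6)


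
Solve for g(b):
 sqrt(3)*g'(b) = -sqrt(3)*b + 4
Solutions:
 g(b) = C1 - b^2/2 + 4*sqrt(3)*b/3


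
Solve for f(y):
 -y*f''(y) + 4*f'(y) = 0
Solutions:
 f(y) = C1 + C2*y^5


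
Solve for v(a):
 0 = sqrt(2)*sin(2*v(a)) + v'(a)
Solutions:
 v(a) = pi - acos((-C1 - exp(4*sqrt(2)*a))/(C1 - exp(4*sqrt(2)*a)))/2
 v(a) = acos((-C1 - exp(4*sqrt(2)*a))/(C1 - exp(4*sqrt(2)*a)))/2


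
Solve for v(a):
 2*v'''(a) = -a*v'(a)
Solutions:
 v(a) = C1 + Integral(C2*airyai(-2^(2/3)*a/2) + C3*airybi(-2^(2/3)*a/2), a)


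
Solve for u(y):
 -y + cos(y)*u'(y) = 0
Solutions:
 u(y) = C1 + Integral(y/cos(y), y)


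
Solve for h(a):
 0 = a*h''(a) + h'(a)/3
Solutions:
 h(a) = C1 + C2*a^(2/3)


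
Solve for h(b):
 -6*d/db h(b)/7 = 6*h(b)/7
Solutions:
 h(b) = C1*exp(-b)


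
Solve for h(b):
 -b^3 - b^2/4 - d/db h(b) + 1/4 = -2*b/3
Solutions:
 h(b) = C1 - b^4/4 - b^3/12 + b^2/3 + b/4


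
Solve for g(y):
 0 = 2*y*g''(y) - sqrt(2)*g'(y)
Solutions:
 g(y) = C1 + C2*y^(sqrt(2)/2 + 1)


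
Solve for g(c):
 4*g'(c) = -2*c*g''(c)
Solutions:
 g(c) = C1 + C2/c


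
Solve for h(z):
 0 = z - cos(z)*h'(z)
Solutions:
 h(z) = C1 + Integral(z/cos(z), z)


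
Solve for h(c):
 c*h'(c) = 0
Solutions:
 h(c) = C1


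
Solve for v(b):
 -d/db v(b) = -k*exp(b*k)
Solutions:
 v(b) = C1 + exp(b*k)


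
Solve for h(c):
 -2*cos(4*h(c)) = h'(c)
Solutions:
 h(c) = -asin((C1 + exp(16*c))/(C1 - exp(16*c)))/4 + pi/4
 h(c) = asin((C1 + exp(16*c))/(C1 - exp(16*c)))/4


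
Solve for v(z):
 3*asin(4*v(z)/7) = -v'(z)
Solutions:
 Integral(1/asin(4*_y/7), (_y, v(z))) = C1 - 3*z


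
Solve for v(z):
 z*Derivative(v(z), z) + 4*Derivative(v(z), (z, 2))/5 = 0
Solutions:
 v(z) = C1 + C2*erf(sqrt(10)*z/4)


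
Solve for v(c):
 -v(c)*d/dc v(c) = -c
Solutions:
 v(c) = -sqrt(C1 + c^2)
 v(c) = sqrt(C1 + c^2)


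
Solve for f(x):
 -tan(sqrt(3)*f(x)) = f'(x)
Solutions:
 f(x) = sqrt(3)*(pi - asin(C1*exp(-sqrt(3)*x)))/3
 f(x) = sqrt(3)*asin(C1*exp(-sqrt(3)*x))/3


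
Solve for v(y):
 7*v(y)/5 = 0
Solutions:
 v(y) = 0


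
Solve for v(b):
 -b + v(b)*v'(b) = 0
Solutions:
 v(b) = -sqrt(C1 + b^2)
 v(b) = sqrt(C1 + b^2)


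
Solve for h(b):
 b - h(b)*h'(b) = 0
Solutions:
 h(b) = -sqrt(C1 + b^2)
 h(b) = sqrt(C1 + b^2)


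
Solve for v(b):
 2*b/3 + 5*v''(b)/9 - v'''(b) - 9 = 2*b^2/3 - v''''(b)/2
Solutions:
 v(b) = C1 + C2*b + b^4/10 + 13*b^3/25 + 2457*b^2/250 + (C3*sin(b/3) + C4*cos(b/3))*exp(b)


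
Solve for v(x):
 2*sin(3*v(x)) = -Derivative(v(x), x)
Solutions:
 v(x) = -acos((-C1 - exp(12*x))/(C1 - exp(12*x)))/3 + 2*pi/3
 v(x) = acos((-C1 - exp(12*x))/(C1 - exp(12*x)))/3


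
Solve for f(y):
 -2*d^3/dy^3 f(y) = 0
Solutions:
 f(y) = C1 + C2*y + C3*y^2


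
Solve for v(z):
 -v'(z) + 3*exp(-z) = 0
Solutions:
 v(z) = C1 - 3*exp(-z)


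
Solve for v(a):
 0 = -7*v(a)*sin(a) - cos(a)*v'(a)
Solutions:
 v(a) = C1*cos(a)^7


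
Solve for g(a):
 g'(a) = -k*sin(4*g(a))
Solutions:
 g(a) = -acos((-C1 - exp(8*a*k))/(C1 - exp(8*a*k)))/4 + pi/2
 g(a) = acos((-C1 - exp(8*a*k))/(C1 - exp(8*a*k)))/4


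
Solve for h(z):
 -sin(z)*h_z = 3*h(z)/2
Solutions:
 h(z) = C1*(cos(z) + 1)^(3/4)/(cos(z) - 1)^(3/4)


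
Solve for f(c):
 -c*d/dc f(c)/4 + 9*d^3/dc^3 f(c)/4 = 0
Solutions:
 f(c) = C1 + Integral(C2*airyai(3^(1/3)*c/3) + C3*airybi(3^(1/3)*c/3), c)


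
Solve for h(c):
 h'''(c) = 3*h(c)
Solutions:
 h(c) = C3*exp(3^(1/3)*c) + (C1*sin(3^(5/6)*c/2) + C2*cos(3^(5/6)*c/2))*exp(-3^(1/3)*c/2)


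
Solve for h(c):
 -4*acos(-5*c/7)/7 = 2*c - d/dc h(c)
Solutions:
 h(c) = C1 + c^2 + 4*c*acos(-5*c/7)/7 + 4*sqrt(49 - 25*c^2)/35


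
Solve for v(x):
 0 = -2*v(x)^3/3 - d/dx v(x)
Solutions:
 v(x) = -sqrt(6)*sqrt(-1/(C1 - 2*x))/2
 v(x) = sqrt(6)*sqrt(-1/(C1 - 2*x))/2


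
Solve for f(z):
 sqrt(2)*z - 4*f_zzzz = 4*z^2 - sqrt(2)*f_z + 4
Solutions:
 f(z) = C1 + C4*exp(sqrt(2)*z/2) + 2*sqrt(2)*z^3/3 - z^2/2 + 2*sqrt(2)*z + (C2*sin(sqrt(6)*z/4) + C3*cos(sqrt(6)*z/4))*exp(-sqrt(2)*z/4)


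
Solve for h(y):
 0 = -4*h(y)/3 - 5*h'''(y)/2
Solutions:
 h(y) = C3*exp(-2*15^(2/3)*y/15) + (C1*sin(3^(1/6)*5^(2/3)*y/5) + C2*cos(3^(1/6)*5^(2/3)*y/5))*exp(15^(2/3)*y/15)


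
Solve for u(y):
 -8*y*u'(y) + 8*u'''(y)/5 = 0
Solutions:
 u(y) = C1 + Integral(C2*airyai(5^(1/3)*y) + C3*airybi(5^(1/3)*y), y)


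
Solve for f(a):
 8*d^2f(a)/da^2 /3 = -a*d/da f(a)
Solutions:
 f(a) = C1 + C2*erf(sqrt(3)*a/4)


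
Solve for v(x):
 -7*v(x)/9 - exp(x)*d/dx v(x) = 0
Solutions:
 v(x) = C1*exp(7*exp(-x)/9)


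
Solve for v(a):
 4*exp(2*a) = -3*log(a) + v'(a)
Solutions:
 v(a) = C1 + 3*a*log(a) - 3*a + 2*exp(2*a)


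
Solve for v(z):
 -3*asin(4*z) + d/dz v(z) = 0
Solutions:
 v(z) = C1 + 3*z*asin(4*z) + 3*sqrt(1 - 16*z^2)/4


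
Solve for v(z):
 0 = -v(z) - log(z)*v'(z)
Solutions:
 v(z) = C1*exp(-li(z))


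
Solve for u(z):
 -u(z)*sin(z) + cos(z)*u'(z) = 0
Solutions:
 u(z) = C1/cos(z)


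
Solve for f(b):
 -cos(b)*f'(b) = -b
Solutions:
 f(b) = C1 + Integral(b/cos(b), b)


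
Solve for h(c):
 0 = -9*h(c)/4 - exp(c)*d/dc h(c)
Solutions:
 h(c) = C1*exp(9*exp(-c)/4)


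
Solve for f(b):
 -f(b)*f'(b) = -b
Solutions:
 f(b) = -sqrt(C1 + b^2)
 f(b) = sqrt(C1 + b^2)


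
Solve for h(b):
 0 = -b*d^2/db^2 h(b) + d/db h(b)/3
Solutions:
 h(b) = C1 + C2*b^(4/3)


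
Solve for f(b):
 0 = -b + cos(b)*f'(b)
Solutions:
 f(b) = C1 + Integral(b/cos(b), b)


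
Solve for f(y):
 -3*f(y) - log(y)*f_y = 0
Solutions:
 f(y) = C1*exp(-3*li(y))


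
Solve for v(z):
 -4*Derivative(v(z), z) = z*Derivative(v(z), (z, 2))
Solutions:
 v(z) = C1 + C2/z^3


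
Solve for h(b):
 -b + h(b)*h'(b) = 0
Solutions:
 h(b) = -sqrt(C1 + b^2)
 h(b) = sqrt(C1 + b^2)


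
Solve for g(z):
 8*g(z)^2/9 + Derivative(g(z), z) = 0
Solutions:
 g(z) = 9/(C1 + 8*z)


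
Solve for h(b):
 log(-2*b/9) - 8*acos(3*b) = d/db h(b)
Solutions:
 h(b) = C1 + b*log(-b) - 8*b*acos(3*b) - 2*b*log(3) - b + b*log(2) + 8*sqrt(1 - 9*b^2)/3


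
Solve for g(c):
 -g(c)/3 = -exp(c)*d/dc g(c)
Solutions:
 g(c) = C1*exp(-exp(-c)/3)


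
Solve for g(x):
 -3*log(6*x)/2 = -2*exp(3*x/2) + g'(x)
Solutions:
 g(x) = C1 - 3*x*log(x)/2 + 3*x*(1 - log(6))/2 + 4*exp(3*x/2)/3


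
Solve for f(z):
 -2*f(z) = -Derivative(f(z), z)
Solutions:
 f(z) = C1*exp(2*z)


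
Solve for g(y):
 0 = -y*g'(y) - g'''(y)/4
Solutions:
 g(y) = C1 + Integral(C2*airyai(-2^(2/3)*y) + C3*airybi(-2^(2/3)*y), y)


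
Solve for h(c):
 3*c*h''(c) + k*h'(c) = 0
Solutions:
 h(c) = C1 + c^(1 - re(k)/3)*(C2*sin(log(c)*Abs(im(k))/3) + C3*cos(log(c)*im(k)/3))


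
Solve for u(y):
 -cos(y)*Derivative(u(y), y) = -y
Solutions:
 u(y) = C1 + Integral(y/cos(y), y)


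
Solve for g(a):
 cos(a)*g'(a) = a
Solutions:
 g(a) = C1 + Integral(a/cos(a), a)


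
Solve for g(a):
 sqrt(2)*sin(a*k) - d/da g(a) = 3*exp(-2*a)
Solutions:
 g(a) = C1 + 3*exp(-2*a)/2 - sqrt(2)*cos(a*k)/k


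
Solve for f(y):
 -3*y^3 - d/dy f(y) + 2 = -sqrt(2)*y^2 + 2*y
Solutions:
 f(y) = C1 - 3*y^4/4 + sqrt(2)*y^3/3 - y^2 + 2*y


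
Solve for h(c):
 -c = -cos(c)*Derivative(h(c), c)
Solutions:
 h(c) = C1 + Integral(c/cos(c), c)


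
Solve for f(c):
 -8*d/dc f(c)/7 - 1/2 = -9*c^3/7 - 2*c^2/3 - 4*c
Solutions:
 f(c) = C1 + 9*c^4/32 + 7*c^3/36 + 7*c^2/4 - 7*c/16


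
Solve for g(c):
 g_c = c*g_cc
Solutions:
 g(c) = C1 + C2*c^2


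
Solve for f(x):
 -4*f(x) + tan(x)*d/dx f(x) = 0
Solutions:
 f(x) = C1*sin(x)^4


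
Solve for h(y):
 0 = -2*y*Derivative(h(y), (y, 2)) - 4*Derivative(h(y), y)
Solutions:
 h(y) = C1 + C2/y


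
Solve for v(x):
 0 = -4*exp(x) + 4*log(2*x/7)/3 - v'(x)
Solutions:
 v(x) = C1 + 4*x*log(x)/3 + 4*x*(-log(7) - 1 + log(2))/3 - 4*exp(x)


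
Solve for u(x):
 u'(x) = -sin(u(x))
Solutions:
 u(x) = -acos((-C1 - exp(2*x))/(C1 - exp(2*x))) + 2*pi
 u(x) = acos((-C1 - exp(2*x))/(C1 - exp(2*x)))


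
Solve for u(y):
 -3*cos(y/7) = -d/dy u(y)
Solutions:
 u(y) = C1 + 21*sin(y/7)


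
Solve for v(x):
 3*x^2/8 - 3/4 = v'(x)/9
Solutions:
 v(x) = C1 + 9*x^3/8 - 27*x/4


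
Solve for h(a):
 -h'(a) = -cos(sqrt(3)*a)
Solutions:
 h(a) = C1 + sqrt(3)*sin(sqrt(3)*a)/3


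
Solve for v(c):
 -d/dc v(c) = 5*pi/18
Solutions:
 v(c) = C1 - 5*pi*c/18


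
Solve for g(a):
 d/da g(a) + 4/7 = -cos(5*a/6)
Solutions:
 g(a) = C1 - 4*a/7 - 6*sin(5*a/6)/5


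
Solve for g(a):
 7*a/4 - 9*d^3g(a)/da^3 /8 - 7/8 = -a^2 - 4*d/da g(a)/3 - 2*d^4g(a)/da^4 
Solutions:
 g(a) = C1 + C2*exp(a*(27*3^(1/3)/(64*sqrt(3934) + 4015)^(1/3) + 18 + 3^(2/3)*(64*sqrt(3934) + 4015)^(1/3))/96)*sin(3^(1/6)*a*(-(64*sqrt(3934) + 4015)^(1/3) + 9*3^(2/3)/(64*sqrt(3934) + 4015)^(1/3))/32) + C3*exp(a*(27*3^(1/3)/(64*sqrt(3934) + 4015)^(1/3) + 18 + 3^(2/3)*(64*sqrt(3934) + 4015)^(1/3))/96)*cos(3^(1/6)*a*(-(64*sqrt(3934) + 4015)^(1/3) + 9*3^(2/3)/(64*sqrt(3934) + 4015)^(1/3))/32) + C4*exp(a*(-3^(2/3)*(64*sqrt(3934) + 4015)^(1/3) - 27*3^(1/3)/(64*sqrt(3934) + 4015)^(1/3) + 9)/48) - a^3/4 - 21*a^2/32 - 39*a/64


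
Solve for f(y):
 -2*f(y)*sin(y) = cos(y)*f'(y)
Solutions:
 f(y) = C1*cos(y)^2


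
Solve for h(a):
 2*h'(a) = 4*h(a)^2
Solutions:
 h(a) = -1/(C1 + 2*a)


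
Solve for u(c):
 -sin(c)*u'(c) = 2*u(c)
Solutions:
 u(c) = C1*(cos(c) + 1)/(cos(c) - 1)


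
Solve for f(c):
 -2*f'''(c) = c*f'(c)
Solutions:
 f(c) = C1 + Integral(C2*airyai(-2^(2/3)*c/2) + C3*airybi(-2^(2/3)*c/2), c)


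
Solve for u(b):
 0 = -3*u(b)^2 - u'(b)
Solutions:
 u(b) = 1/(C1 + 3*b)


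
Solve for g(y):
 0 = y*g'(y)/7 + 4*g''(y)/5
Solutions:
 g(y) = C1 + C2*erf(sqrt(70)*y/28)


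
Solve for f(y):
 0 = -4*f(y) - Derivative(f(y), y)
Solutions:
 f(y) = C1*exp(-4*y)


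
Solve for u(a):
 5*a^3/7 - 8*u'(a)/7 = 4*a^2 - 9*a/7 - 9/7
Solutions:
 u(a) = C1 + 5*a^4/32 - 7*a^3/6 + 9*a^2/16 + 9*a/8


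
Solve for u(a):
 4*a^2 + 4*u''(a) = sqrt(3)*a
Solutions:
 u(a) = C1 + C2*a - a^4/12 + sqrt(3)*a^3/24


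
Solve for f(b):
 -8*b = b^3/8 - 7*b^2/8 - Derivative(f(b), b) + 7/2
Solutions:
 f(b) = C1 + b^4/32 - 7*b^3/24 + 4*b^2 + 7*b/2


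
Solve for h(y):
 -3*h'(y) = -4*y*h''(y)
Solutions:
 h(y) = C1 + C2*y^(7/4)


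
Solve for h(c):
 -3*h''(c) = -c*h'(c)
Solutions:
 h(c) = C1 + C2*erfi(sqrt(6)*c/6)


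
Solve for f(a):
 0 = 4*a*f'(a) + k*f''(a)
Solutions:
 f(a) = C1 + C2*sqrt(k)*erf(sqrt(2)*a*sqrt(1/k))


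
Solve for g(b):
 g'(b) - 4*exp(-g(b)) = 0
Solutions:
 g(b) = log(C1 + 4*b)


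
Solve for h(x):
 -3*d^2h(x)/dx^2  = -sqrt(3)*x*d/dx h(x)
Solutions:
 h(x) = C1 + C2*erfi(sqrt(2)*3^(3/4)*x/6)


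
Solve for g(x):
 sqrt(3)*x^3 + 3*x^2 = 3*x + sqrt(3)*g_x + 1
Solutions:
 g(x) = C1 + x^4/4 + sqrt(3)*x^3/3 - sqrt(3)*x^2/2 - sqrt(3)*x/3


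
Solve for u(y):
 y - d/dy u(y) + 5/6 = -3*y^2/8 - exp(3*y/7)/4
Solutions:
 u(y) = C1 + y^3/8 + y^2/2 + 5*y/6 + 7*exp(3*y/7)/12


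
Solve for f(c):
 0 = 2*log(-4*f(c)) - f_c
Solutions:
 -Integral(1/(log(-_y) + 2*log(2)), (_y, f(c)))/2 = C1 - c


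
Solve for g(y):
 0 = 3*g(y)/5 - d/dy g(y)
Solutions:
 g(y) = C1*exp(3*y/5)


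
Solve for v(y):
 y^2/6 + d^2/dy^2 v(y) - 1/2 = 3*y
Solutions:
 v(y) = C1 + C2*y - y^4/72 + y^3/2 + y^2/4


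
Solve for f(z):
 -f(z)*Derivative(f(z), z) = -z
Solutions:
 f(z) = -sqrt(C1 + z^2)
 f(z) = sqrt(C1 + z^2)


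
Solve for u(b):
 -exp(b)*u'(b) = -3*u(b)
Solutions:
 u(b) = C1*exp(-3*exp(-b))


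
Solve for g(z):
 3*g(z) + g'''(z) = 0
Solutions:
 g(z) = C3*exp(-3^(1/3)*z) + (C1*sin(3^(5/6)*z/2) + C2*cos(3^(5/6)*z/2))*exp(3^(1/3)*z/2)


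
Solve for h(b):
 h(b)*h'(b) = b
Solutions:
 h(b) = -sqrt(C1 + b^2)
 h(b) = sqrt(C1 + b^2)


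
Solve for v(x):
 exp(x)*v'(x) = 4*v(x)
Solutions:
 v(x) = C1*exp(-4*exp(-x))


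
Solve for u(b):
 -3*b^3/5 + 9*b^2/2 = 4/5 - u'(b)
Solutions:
 u(b) = C1 + 3*b^4/20 - 3*b^3/2 + 4*b/5


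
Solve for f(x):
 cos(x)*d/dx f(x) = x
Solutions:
 f(x) = C1 + Integral(x/cos(x), x)


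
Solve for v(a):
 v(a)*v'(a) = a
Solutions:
 v(a) = -sqrt(C1 + a^2)
 v(a) = sqrt(C1 + a^2)


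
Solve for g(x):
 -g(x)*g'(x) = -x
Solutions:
 g(x) = -sqrt(C1 + x^2)
 g(x) = sqrt(C1 + x^2)


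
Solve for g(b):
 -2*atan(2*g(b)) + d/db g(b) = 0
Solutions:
 Integral(1/atan(2*_y), (_y, g(b))) = C1 + 2*b


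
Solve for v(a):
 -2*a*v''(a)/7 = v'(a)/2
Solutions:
 v(a) = C1 + C2/a^(3/4)


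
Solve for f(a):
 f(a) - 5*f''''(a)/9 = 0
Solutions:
 f(a) = C1*exp(-sqrt(3)*5^(3/4)*a/5) + C2*exp(sqrt(3)*5^(3/4)*a/5) + C3*sin(sqrt(3)*5^(3/4)*a/5) + C4*cos(sqrt(3)*5^(3/4)*a/5)


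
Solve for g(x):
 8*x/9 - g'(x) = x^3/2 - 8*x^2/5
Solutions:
 g(x) = C1 - x^4/8 + 8*x^3/15 + 4*x^2/9


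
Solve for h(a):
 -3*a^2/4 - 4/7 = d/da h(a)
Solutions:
 h(a) = C1 - a^3/4 - 4*a/7


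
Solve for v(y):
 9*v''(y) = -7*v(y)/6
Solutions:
 v(y) = C1*sin(sqrt(42)*y/18) + C2*cos(sqrt(42)*y/18)


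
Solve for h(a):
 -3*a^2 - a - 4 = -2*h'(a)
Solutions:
 h(a) = C1 + a^3/2 + a^2/4 + 2*a


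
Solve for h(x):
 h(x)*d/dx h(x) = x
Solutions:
 h(x) = -sqrt(C1 + x^2)
 h(x) = sqrt(C1 + x^2)


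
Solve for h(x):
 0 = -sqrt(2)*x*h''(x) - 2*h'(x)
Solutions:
 h(x) = C1 + C2*x^(1 - sqrt(2))


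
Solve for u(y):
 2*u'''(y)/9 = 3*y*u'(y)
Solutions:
 u(y) = C1 + Integral(C2*airyai(3*2^(2/3)*y/2) + C3*airybi(3*2^(2/3)*y/2), y)


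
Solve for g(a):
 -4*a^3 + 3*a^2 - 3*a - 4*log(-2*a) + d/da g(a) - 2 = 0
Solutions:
 g(a) = C1 + a^4 - a^3 + 3*a^2/2 + 4*a*log(-a) + 2*a*(-1 + 2*log(2))


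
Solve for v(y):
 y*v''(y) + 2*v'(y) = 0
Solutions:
 v(y) = C1 + C2/y


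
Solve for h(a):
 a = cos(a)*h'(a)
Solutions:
 h(a) = C1 + Integral(a/cos(a), a)


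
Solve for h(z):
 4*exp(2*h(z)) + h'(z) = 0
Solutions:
 h(z) = log(-sqrt(-1/(C1 - 4*z))) - log(2)/2
 h(z) = log(-1/(C1 - 4*z))/2 - log(2)/2


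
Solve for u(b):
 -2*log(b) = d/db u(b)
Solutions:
 u(b) = C1 - 2*b*log(b) + 2*b


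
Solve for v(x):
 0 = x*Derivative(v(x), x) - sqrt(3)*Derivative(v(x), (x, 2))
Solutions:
 v(x) = C1 + C2*erfi(sqrt(2)*3^(3/4)*x/6)


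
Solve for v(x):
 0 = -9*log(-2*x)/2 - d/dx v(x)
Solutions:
 v(x) = C1 - 9*x*log(-x)/2 + 9*x*(1 - log(2))/2


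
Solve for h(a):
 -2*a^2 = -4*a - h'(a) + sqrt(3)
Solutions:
 h(a) = C1 + 2*a^3/3 - 2*a^2 + sqrt(3)*a


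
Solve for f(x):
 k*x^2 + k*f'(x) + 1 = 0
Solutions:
 f(x) = C1 - x^3/3 - x/k


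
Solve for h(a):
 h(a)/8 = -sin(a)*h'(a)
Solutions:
 h(a) = C1*(cos(a) + 1)^(1/16)/(cos(a) - 1)^(1/16)


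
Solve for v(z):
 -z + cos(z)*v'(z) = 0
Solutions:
 v(z) = C1 + Integral(z/cos(z), z)


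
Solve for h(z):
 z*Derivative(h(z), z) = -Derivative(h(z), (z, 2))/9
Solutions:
 h(z) = C1 + C2*erf(3*sqrt(2)*z/2)


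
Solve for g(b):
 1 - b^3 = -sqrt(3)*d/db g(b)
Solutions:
 g(b) = C1 + sqrt(3)*b^4/12 - sqrt(3)*b/3


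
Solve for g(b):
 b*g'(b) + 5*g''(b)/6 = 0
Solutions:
 g(b) = C1 + C2*erf(sqrt(15)*b/5)


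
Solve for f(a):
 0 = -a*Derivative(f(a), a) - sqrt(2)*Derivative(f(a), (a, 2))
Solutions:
 f(a) = C1 + C2*erf(2^(1/4)*a/2)


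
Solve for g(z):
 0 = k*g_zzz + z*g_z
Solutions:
 g(z) = C1 + Integral(C2*airyai(z*(-1/k)^(1/3)) + C3*airybi(z*(-1/k)^(1/3)), z)


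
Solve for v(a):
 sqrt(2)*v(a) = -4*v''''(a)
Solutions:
 v(a) = (C1*sin(2^(1/8)*a/2) + C2*cos(2^(1/8)*a/2))*exp(-2^(1/8)*a/2) + (C3*sin(2^(1/8)*a/2) + C4*cos(2^(1/8)*a/2))*exp(2^(1/8)*a/2)


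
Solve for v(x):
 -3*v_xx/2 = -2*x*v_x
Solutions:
 v(x) = C1 + C2*erfi(sqrt(6)*x/3)


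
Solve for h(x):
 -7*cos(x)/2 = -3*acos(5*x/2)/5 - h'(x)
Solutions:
 h(x) = C1 - 3*x*acos(5*x/2)/5 + 3*sqrt(4 - 25*x^2)/25 + 7*sin(x)/2


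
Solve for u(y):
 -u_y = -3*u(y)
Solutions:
 u(y) = C1*exp(3*y)


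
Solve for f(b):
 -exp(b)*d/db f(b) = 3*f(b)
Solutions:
 f(b) = C1*exp(3*exp(-b))


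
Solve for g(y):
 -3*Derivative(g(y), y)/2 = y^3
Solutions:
 g(y) = C1 - y^4/6


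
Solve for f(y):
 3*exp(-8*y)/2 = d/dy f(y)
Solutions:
 f(y) = C1 - 3*exp(-8*y)/16


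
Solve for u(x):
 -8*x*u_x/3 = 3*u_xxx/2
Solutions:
 u(x) = C1 + Integral(C2*airyai(-2*6^(1/3)*x/3) + C3*airybi(-2*6^(1/3)*x/3), x)


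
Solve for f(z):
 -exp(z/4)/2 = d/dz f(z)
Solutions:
 f(z) = C1 - 2*exp(z/4)


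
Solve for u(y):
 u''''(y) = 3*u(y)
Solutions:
 u(y) = C1*exp(-3^(1/4)*y) + C2*exp(3^(1/4)*y) + C3*sin(3^(1/4)*y) + C4*cos(3^(1/4)*y)


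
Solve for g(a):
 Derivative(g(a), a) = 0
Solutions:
 g(a) = C1


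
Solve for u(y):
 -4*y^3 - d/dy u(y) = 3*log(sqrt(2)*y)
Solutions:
 u(y) = C1 - y^4 - 3*y*log(y) - 3*y*log(2)/2 + 3*y


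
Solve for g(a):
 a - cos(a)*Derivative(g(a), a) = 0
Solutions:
 g(a) = C1 + Integral(a/cos(a), a)


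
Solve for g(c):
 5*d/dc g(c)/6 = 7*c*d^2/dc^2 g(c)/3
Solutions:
 g(c) = C1 + C2*c^(19/14)


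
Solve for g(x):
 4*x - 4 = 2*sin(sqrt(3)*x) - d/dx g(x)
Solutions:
 g(x) = C1 - 2*x^2 + 4*x - 2*sqrt(3)*cos(sqrt(3)*x)/3


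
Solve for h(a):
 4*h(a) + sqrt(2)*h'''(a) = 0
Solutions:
 h(a) = C3*exp(-sqrt(2)*a) + (C1*sin(sqrt(6)*a/2) + C2*cos(sqrt(6)*a/2))*exp(sqrt(2)*a/2)


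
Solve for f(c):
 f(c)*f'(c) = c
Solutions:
 f(c) = -sqrt(C1 + c^2)
 f(c) = sqrt(C1 + c^2)


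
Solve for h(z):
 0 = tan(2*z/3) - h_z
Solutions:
 h(z) = C1 - 3*log(cos(2*z/3))/2


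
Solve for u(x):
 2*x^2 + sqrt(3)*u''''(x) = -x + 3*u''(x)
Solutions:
 u(x) = C1 + C2*x + C3*exp(-3^(1/4)*x) + C4*exp(3^(1/4)*x) + x^4/18 + x^3/18 + 2*sqrt(3)*x^2/9


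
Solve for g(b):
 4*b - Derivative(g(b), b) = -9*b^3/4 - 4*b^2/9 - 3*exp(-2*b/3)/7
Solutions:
 g(b) = C1 + 9*b^4/16 + 4*b^3/27 + 2*b^2 - 9*exp(-2*b/3)/14


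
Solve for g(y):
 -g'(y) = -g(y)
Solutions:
 g(y) = C1*exp(y)


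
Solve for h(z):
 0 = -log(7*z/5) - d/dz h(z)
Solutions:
 h(z) = C1 - z*log(z) + z*log(5/7) + z


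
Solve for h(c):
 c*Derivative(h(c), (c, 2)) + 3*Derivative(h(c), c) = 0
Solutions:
 h(c) = C1 + C2/c^2


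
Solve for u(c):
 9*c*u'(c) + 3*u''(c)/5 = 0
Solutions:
 u(c) = C1 + C2*erf(sqrt(30)*c/2)


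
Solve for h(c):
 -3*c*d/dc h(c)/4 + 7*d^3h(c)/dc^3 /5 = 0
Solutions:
 h(c) = C1 + Integral(C2*airyai(1470^(1/3)*c/14) + C3*airybi(1470^(1/3)*c/14), c)


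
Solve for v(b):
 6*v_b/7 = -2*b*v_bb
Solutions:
 v(b) = C1 + C2*b^(4/7)


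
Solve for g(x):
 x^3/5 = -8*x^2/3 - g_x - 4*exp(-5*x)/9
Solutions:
 g(x) = C1 - x^4/20 - 8*x^3/9 + 4*exp(-5*x)/45


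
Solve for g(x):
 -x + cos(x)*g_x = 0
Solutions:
 g(x) = C1 + Integral(x/cos(x), x)


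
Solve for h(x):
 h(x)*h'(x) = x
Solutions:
 h(x) = -sqrt(C1 + x^2)
 h(x) = sqrt(C1 + x^2)


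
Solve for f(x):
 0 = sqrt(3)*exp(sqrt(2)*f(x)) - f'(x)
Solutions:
 f(x) = sqrt(2)*(2*log(-1/(C1 + sqrt(3)*x)) - log(2))/4


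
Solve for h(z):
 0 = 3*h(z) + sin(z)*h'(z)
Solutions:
 h(z) = C1*(cos(z) + 1)^(3/2)/(cos(z) - 1)^(3/2)


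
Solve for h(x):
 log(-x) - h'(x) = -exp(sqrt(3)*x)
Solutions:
 h(x) = C1 + x*log(-x) - x + sqrt(3)*exp(sqrt(3)*x)/3


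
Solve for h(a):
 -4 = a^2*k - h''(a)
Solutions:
 h(a) = C1 + C2*a + a^4*k/12 + 2*a^2


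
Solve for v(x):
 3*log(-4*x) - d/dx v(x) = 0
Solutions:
 v(x) = C1 + 3*x*log(-x) + 3*x*(-1 + 2*log(2))


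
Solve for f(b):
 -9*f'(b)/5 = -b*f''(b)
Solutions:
 f(b) = C1 + C2*b^(14/5)


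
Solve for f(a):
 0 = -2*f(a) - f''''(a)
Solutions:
 f(a) = (C1*sin(2^(3/4)*a/2) + C2*cos(2^(3/4)*a/2))*exp(-2^(3/4)*a/2) + (C3*sin(2^(3/4)*a/2) + C4*cos(2^(3/4)*a/2))*exp(2^(3/4)*a/2)


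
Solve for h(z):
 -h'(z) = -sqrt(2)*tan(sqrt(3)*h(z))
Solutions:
 h(z) = sqrt(3)*(pi - asin(C1*exp(sqrt(6)*z)))/3
 h(z) = sqrt(3)*asin(C1*exp(sqrt(6)*z))/3


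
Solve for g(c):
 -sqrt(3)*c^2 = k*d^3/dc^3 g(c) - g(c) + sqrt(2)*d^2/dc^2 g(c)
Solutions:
 g(c) = C1*exp(-c*((sqrt(((-27 + 4*sqrt(2)/k^2)^2 - 32/k^4)/k^2)/2 - 27/(2*k) + 2*sqrt(2)/k^3)^(1/3) + sqrt(2)/k + 2/(k^2*(sqrt(((-27 + 4*sqrt(2)/k^2)^2 - 32/k^4)/k^2)/2 - 27/(2*k) + 2*sqrt(2)/k^3)^(1/3)))/3) + C2*exp(c*((sqrt(((-27 + 4*sqrt(2)/k^2)^2 - 32/k^4)/k^2)/2 - 27/(2*k) + 2*sqrt(2)/k^3)^(1/3) - sqrt(3)*I*(sqrt(((-27 + 4*sqrt(2)/k^2)^2 - 32/k^4)/k^2)/2 - 27/(2*k) + 2*sqrt(2)/k^3)^(1/3) - 2*sqrt(2)/k - 8/(k^2*(-1 + sqrt(3)*I)*(sqrt(((-27 + 4*sqrt(2)/k^2)^2 - 32/k^4)/k^2)/2 - 27/(2*k) + 2*sqrt(2)/k^3)^(1/3)))/6) + C3*exp(c*((sqrt(((-27 + 4*sqrt(2)/k^2)^2 - 32/k^4)/k^2)/2 - 27/(2*k) + 2*sqrt(2)/k^3)^(1/3) + sqrt(3)*I*(sqrt(((-27 + 4*sqrt(2)/k^2)^2 - 32/k^4)/k^2)/2 - 27/(2*k) + 2*sqrt(2)/k^3)^(1/3) - 2*sqrt(2)/k + 8/(k^2*(1 + sqrt(3)*I)*(sqrt(((-27 + 4*sqrt(2)/k^2)^2 - 32/k^4)/k^2)/2 - 27/(2*k) + 2*sqrt(2)/k^3)^(1/3)))/6) + sqrt(3)*c^2 + 2*sqrt(6)


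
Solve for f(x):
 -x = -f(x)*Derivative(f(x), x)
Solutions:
 f(x) = -sqrt(C1 + x^2)
 f(x) = sqrt(C1 + x^2)


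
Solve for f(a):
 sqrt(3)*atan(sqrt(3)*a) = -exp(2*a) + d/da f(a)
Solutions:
 f(a) = C1 + sqrt(3)*(a*atan(sqrt(3)*a) - sqrt(3)*log(3*a^2 + 1)/6) + exp(2*a)/2


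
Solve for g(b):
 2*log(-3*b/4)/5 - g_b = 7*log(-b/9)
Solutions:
 g(b) = C1 - 33*b*log(-b)/5 + b*(-4*log(2) + 33 + 72*log(3))/5


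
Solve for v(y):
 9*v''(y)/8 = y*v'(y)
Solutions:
 v(y) = C1 + C2*erfi(2*y/3)


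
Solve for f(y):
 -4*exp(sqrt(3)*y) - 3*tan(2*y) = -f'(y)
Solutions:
 f(y) = C1 + 4*sqrt(3)*exp(sqrt(3)*y)/3 - 3*log(cos(2*y))/2


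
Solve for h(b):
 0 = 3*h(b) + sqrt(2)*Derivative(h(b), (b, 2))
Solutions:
 h(b) = C1*sin(2^(3/4)*sqrt(3)*b/2) + C2*cos(2^(3/4)*sqrt(3)*b/2)


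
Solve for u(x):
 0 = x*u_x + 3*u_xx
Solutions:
 u(x) = C1 + C2*erf(sqrt(6)*x/6)


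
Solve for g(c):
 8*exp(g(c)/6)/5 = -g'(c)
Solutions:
 g(c) = 6*log(1/(C1 + 8*c)) + 6*log(30)


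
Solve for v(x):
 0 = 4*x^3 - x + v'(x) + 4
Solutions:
 v(x) = C1 - x^4 + x^2/2 - 4*x


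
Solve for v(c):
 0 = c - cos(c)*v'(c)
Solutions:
 v(c) = C1 + Integral(c/cos(c), c)


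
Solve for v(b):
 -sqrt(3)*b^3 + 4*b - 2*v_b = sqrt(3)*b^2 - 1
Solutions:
 v(b) = C1 - sqrt(3)*b^4/8 - sqrt(3)*b^3/6 + b^2 + b/2


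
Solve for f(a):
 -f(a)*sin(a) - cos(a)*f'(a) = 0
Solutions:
 f(a) = C1*cos(a)


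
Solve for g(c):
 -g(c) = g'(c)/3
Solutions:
 g(c) = C1*exp(-3*c)


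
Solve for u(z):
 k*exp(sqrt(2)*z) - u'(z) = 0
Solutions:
 u(z) = C1 + sqrt(2)*k*exp(sqrt(2)*z)/2


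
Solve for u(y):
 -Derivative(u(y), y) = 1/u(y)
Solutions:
 u(y) = -sqrt(C1 - 2*y)
 u(y) = sqrt(C1 - 2*y)


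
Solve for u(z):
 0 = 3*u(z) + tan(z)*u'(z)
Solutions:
 u(z) = C1/sin(z)^3


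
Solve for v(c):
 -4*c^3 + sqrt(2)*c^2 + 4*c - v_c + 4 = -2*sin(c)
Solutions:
 v(c) = C1 - c^4 + sqrt(2)*c^3/3 + 2*c^2 + 4*c - 2*cos(c)


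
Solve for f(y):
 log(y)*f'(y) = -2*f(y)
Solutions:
 f(y) = C1*exp(-2*li(y))


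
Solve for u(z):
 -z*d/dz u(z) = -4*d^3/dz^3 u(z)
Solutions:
 u(z) = C1 + Integral(C2*airyai(2^(1/3)*z/2) + C3*airybi(2^(1/3)*z/2), z)


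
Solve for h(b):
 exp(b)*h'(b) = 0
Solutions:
 h(b) = C1


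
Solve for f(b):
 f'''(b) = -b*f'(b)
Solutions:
 f(b) = C1 + Integral(C2*airyai(-b) + C3*airybi(-b), b)


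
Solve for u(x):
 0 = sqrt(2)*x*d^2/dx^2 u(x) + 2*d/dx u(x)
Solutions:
 u(x) = C1 + C2*x^(1 - sqrt(2))


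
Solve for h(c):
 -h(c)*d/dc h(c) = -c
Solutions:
 h(c) = -sqrt(C1 + c^2)
 h(c) = sqrt(C1 + c^2)


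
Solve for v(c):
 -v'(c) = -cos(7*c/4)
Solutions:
 v(c) = C1 + 4*sin(7*c/4)/7


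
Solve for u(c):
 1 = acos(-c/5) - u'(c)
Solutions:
 u(c) = C1 + c*acos(-c/5) - c + sqrt(25 - c^2)


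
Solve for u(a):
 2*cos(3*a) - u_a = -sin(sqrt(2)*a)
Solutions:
 u(a) = C1 + 2*sin(3*a)/3 - sqrt(2)*cos(sqrt(2)*a)/2


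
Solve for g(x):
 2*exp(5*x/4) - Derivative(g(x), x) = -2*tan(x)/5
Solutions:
 g(x) = C1 + 8*exp(5*x/4)/5 - 2*log(cos(x))/5


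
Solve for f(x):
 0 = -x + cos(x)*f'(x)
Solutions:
 f(x) = C1 + Integral(x/cos(x), x)


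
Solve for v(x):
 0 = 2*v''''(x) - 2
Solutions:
 v(x) = C1 + C2*x + C3*x^2 + C4*x^3 + x^4/24


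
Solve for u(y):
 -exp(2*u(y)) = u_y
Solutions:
 u(y) = log(-sqrt(-1/(C1 - y))) - log(2)/2
 u(y) = log(-1/(C1 - y))/2 - log(2)/2


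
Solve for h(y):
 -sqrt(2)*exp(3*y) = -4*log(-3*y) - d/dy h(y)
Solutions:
 h(y) = C1 - 4*y*log(-y) + 4*y*(1 - log(3)) + sqrt(2)*exp(3*y)/3


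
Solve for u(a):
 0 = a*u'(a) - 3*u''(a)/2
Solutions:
 u(a) = C1 + C2*erfi(sqrt(3)*a/3)


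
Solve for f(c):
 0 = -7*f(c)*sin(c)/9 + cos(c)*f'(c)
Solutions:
 f(c) = C1/cos(c)^(7/9)


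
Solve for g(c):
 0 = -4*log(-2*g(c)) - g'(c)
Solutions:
 Integral(1/(log(-_y) + log(2)), (_y, g(c)))/4 = C1 - c


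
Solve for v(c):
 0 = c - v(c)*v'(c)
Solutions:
 v(c) = -sqrt(C1 + c^2)
 v(c) = sqrt(C1 + c^2)


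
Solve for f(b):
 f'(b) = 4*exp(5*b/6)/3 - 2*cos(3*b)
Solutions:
 f(b) = C1 + 8*exp(5*b/6)/5 - 2*sin(3*b)/3


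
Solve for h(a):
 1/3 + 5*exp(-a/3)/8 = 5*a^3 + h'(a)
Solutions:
 h(a) = C1 - 5*a^4/4 + a/3 - 15*exp(-a/3)/8


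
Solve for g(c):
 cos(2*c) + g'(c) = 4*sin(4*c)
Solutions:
 g(c) = C1 - sin(2*c)/2 - cos(4*c)


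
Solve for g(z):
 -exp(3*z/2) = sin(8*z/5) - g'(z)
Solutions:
 g(z) = C1 + 2*exp(3*z/2)/3 - 5*cos(8*z/5)/8


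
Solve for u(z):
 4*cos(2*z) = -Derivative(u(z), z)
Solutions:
 u(z) = C1 - 2*sin(2*z)


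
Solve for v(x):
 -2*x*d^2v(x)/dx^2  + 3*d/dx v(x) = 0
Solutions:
 v(x) = C1 + C2*x^(5/2)


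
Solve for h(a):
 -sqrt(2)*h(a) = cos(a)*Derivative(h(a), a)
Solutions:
 h(a) = C1*(sin(a) - 1)^(sqrt(2)/2)/(sin(a) + 1)^(sqrt(2)/2)


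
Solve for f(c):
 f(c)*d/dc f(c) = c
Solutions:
 f(c) = -sqrt(C1 + c^2)
 f(c) = sqrt(C1 + c^2)


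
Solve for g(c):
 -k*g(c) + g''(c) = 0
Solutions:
 g(c) = C1*exp(-c*sqrt(k)) + C2*exp(c*sqrt(k))


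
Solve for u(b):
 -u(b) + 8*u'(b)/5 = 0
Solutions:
 u(b) = C1*exp(5*b/8)


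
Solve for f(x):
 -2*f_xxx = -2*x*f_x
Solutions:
 f(x) = C1 + Integral(C2*airyai(x) + C3*airybi(x), x)


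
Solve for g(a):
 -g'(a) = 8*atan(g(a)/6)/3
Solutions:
 Integral(1/atan(_y/6), (_y, g(a))) = C1 - 8*a/3


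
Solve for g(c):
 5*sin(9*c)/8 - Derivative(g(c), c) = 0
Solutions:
 g(c) = C1 - 5*cos(9*c)/72


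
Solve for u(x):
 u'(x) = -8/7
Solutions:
 u(x) = C1 - 8*x/7


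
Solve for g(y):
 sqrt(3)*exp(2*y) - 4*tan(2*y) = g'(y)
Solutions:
 g(y) = C1 + sqrt(3)*exp(2*y)/2 + 2*log(cos(2*y))


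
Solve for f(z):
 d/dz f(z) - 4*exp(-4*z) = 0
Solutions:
 f(z) = C1 - exp(-4*z)


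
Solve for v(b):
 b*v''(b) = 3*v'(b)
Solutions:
 v(b) = C1 + C2*b^4


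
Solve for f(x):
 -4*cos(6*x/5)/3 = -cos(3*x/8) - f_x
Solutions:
 f(x) = C1 - 8*sin(3*x/8)/3 + 10*sin(6*x/5)/9


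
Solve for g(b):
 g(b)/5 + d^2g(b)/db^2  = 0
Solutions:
 g(b) = C1*sin(sqrt(5)*b/5) + C2*cos(sqrt(5)*b/5)


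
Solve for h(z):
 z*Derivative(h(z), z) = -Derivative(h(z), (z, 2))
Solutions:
 h(z) = C1 + C2*erf(sqrt(2)*z/2)


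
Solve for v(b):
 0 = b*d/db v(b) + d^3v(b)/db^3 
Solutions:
 v(b) = C1 + Integral(C2*airyai(-b) + C3*airybi(-b), b)


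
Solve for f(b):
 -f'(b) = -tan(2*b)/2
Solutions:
 f(b) = C1 - log(cos(2*b))/4


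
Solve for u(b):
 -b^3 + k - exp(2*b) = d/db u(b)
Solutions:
 u(b) = C1 - b^4/4 + b*k - exp(2*b)/2


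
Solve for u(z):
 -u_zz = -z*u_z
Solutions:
 u(z) = C1 + C2*erfi(sqrt(2)*z/2)


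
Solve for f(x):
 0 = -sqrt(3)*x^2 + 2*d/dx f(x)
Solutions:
 f(x) = C1 + sqrt(3)*x^3/6


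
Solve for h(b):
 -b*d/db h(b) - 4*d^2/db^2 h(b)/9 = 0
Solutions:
 h(b) = C1 + C2*erf(3*sqrt(2)*b/4)


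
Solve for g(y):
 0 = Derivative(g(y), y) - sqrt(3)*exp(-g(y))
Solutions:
 g(y) = log(C1 + sqrt(3)*y)


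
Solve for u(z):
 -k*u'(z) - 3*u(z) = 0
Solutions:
 u(z) = C1*exp(-3*z/k)


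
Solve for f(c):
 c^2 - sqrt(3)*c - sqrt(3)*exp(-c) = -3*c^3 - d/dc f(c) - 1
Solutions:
 f(c) = C1 - 3*c^4/4 - c^3/3 + sqrt(3)*c^2/2 - c - sqrt(3)*exp(-c)


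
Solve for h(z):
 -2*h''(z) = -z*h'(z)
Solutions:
 h(z) = C1 + C2*erfi(z/2)


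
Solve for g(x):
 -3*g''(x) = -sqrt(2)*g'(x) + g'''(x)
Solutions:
 g(x) = C1 + C2*exp(x*(-3 + sqrt(4*sqrt(2) + 9))/2) + C3*exp(-x*(3 + sqrt(4*sqrt(2) + 9))/2)


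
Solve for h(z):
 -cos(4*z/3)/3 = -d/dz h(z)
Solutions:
 h(z) = C1 + sin(4*z/3)/4


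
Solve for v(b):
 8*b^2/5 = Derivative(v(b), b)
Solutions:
 v(b) = C1 + 8*b^3/15


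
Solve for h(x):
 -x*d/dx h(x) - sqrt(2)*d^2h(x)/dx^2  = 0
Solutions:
 h(x) = C1 + C2*erf(2^(1/4)*x/2)


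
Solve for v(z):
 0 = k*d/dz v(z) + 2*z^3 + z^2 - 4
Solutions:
 v(z) = C1 - z^4/(2*k) - z^3/(3*k) + 4*z/k


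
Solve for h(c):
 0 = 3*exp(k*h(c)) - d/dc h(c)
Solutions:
 h(c) = Piecewise((log(-1/(C1*k + 3*c*k))/k, Ne(k, 0)), (nan, True))
 h(c) = Piecewise((C1 + 3*c, Eq(k, 0)), (nan, True))


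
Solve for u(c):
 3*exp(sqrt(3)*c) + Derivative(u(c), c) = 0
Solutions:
 u(c) = C1 - sqrt(3)*exp(sqrt(3)*c)


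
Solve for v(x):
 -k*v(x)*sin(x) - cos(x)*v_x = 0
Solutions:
 v(x) = C1*exp(k*log(cos(x)))


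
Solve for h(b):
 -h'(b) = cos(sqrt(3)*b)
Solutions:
 h(b) = C1 - sqrt(3)*sin(sqrt(3)*b)/3


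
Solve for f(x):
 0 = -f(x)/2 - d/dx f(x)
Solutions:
 f(x) = C1*exp(-x/2)


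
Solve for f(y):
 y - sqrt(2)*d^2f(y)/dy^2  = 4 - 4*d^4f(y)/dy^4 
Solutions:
 f(y) = C1 + C2*y + C3*exp(-2^(1/4)*y/2) + C4*exp(2^(1/4)*y/2) + sqrt(2)*y^3/12 - sqrt(2)*y^2


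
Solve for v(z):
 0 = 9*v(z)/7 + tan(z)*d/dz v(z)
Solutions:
 v(z) = C1/sin(z)^(9/7)


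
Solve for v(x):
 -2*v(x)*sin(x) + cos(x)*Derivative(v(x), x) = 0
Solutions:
 v(x) = C1/cos(x)^2


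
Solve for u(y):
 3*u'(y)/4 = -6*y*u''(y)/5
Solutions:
 u(y) = C1 + C2*y^(3/8)


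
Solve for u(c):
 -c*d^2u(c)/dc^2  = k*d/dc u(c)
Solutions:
 u(c) = C1 + c^(1 - re(k))*(C2*sin(log(c)*Abs(im(k))) + C3*cos(log(c)*im(k)))


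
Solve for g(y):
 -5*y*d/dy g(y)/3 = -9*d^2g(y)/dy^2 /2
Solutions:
 g(y) = C1 + C2*erfi(sqrt(15)*y/9)


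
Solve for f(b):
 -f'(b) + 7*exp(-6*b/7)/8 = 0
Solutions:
 f(b) = C1 - 49*exp(-6*b/7)/48


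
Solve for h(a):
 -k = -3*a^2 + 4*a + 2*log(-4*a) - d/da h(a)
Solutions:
 h(a) = C1 - a^3 + 2*a^2 + a*(k - 2 + 4*log(2)) + 2*a*log(-a)


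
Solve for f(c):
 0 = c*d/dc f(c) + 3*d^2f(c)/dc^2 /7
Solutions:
 f(c) = C1 + C2*erf(sqrt(42)*c/6)


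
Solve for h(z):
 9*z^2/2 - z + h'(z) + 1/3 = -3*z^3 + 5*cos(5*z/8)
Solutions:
 h(z) = C1 - 3*z^4/4 - 3*z^3/2 + z^2/2 - z/3 + 8*sin(5*z/8)


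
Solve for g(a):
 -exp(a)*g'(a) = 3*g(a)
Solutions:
 g(a) = C1*exp(3*exp(-a))


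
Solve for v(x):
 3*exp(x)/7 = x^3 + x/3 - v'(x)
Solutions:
 v(x) = C1 + x^4/4 + x^2/6 - 3*exp(x)/7


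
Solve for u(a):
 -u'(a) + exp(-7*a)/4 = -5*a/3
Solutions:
 u(a) = C1 + 5*a^2/6 - exp(-7*a)/28


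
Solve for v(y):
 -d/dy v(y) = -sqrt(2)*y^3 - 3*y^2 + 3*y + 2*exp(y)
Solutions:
 v(y) = C1 + sqrt(2)*y^4/4 + y^3 - 3*y^2/2 - 2*exp(y)


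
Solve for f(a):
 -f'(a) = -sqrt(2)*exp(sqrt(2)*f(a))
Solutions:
 f(a) = sqrt(2)*(2*log(-1/(C1 + sqrt(2)*a)) - log(2))/4


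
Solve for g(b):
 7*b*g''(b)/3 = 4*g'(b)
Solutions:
 g(b) = C1 + C2*b^(19/7)


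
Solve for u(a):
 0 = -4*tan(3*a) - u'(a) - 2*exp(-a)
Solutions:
 u(a) = C1 - 2*log(tan(3*a)^2 + 1)/3 + 2*exp(-a)


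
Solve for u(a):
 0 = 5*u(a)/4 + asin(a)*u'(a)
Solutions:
 u(a) = C1*exp(-5*Integral(1/asin(a), a)/4)


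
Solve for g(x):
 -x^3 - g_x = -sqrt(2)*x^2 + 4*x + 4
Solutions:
 g(x) = C1 - x^4/4 + sqrt(2)*x^3/3 - 2*x^2 - 4*x


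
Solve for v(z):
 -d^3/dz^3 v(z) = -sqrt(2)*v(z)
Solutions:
 v(z) = C3*exp(2^(1/6)*z) + (C1*sin(2^(1/6)*sqrt(3)*z/2) + C2*cos(2^(1/6)*sqrt(3)*z/2))*exp(-2^(1/6)*z/2)


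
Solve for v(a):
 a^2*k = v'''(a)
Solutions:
 v(a) = C1 + C2*a + C3*a^2 + a^5*k/60


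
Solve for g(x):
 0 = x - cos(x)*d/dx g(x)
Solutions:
 g(x) = C1 + Integral(x/cos(x), x)


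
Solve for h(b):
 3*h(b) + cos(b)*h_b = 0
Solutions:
 h(b) = C1*(sin(b) - 1)^(3/2)/(sin(b) + 1)^(3/2)


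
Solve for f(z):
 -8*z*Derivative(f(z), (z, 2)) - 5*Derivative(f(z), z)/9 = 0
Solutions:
 f(z) = C1 + C2*z^(67/72)


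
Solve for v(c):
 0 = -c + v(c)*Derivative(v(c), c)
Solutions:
 v(c) = -sqrt(C1 + c^2)
 v(c) = sqrt(C1 + c^2)


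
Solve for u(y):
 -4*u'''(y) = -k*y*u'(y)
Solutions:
 u(y) = C1 + Integral(C2*airyai(2^(1/3)*k^(1/3)*y/2) + C3*airybi(2^(1/3)*k^(1/3)*y/2), y)


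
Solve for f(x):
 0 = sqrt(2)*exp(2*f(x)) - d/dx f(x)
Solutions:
 f(x) = log(-sqrt(-1/(C1 + sqrt(2)*x))) - log(2)/2
 f(x) = log(-1/(C1 + sqrt(2)*x))/2 - log(2)/2


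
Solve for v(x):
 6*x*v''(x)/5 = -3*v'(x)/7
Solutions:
 v(x) = C1 + C2*x^(9/14)


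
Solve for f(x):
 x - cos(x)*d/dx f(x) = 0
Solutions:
 f(x) = C1 + Integral(x/cos(x), x)


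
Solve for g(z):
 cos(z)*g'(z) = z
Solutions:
 g(z) = C1 + Integral(z/cos(z), z)


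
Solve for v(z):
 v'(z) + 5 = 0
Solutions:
 v(z) = C1 - 5*z


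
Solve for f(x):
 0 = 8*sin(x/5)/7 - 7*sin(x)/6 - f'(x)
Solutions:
 f(x) = C1 - 40*cos(x/5)/7 + 7*cos(x)/6


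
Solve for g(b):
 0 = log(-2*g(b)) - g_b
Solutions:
 -Integral(1/(log(-_y) + log(2)), (_y, g(b))) = C1 - b


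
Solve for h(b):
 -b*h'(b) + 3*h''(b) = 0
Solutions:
 h(b) = C1 + C2*erfi(sqrt(6)*b/6)


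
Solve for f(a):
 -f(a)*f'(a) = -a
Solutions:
 f(a) = -sqrt(C1 + a^2)
 f(a) = sqrt(C1 + a^2)


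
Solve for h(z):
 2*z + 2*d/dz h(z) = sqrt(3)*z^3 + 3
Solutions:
 h(z) = C1 + sqrt(3)*z^4/8 - z^2/2 + 3*z/2


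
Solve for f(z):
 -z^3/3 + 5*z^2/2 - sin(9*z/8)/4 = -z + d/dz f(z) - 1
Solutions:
 f(z) = C1 - z^4/12 + 5*z^3/6 + z^2/2 + z + 2*cos(9*z/8)/9


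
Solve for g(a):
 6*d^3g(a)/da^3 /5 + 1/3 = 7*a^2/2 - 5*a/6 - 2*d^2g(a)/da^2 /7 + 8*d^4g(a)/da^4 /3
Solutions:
 g(a) = C1 + C2*a + C3*exp(a*(63 - sqrt(12369))/280) + C4*exp(a*(63 + sqrt(12369))/280) + 49*a^4/48 - 6349*a^3/360 + 67193*a^2/200


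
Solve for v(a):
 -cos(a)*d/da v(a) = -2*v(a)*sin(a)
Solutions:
 v(a) = C1/cos(a)^2


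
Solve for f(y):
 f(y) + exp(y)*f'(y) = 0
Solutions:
 f(y) = C1*exp(exp(-y))


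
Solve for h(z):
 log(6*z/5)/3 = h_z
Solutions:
 h(z) = C1 + z*log(z)/3 - z*log(5)/3 - z/3 + z*log(6)/3


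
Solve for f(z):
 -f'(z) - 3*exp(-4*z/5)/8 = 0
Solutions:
 f(z) = C1 + 15*exp(-4*z/5)/32


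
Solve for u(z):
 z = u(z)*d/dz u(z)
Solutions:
 u(z) = -sqrt(C1 + z^2)
 u(z) = sqrt(C1 + z^2)


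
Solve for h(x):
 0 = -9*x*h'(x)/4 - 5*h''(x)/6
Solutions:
 h(x) = C1 + C2*erf(3*sqrt(15)*x/10)


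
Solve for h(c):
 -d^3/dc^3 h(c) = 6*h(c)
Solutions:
 h(c) = C3*exp(-6^(1/3)*c) + (C1*sin(2^(1/3)*3^(5/6)*c/2) + C2*cos(2^(1/3)*3^(5/6)*c/2))*exp(6^(1/3)*c/2)


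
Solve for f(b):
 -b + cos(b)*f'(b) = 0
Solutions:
 f(b) = C1 + Integral(b/cos(b), b)


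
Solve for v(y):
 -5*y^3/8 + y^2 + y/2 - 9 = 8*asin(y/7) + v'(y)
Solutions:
 v(y) = C1 - 5*y^4/32 + y^3/3 + y^2/4 - 8*y*asin(y/7) - 9*y - 8*sqrt(49 - y^2)


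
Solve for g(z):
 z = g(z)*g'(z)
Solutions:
 g(z) = -sqrt(C1 + z^2)
 g(z) = sqrt(C1 + z^2)


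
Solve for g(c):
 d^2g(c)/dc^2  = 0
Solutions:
 g(c) = C1 + C2*c


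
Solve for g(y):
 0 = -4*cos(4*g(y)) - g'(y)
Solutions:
 g(y) = -asin((C1 + exp(32*y))/(C1 - exp(32*y)))/4 + pi/4
 g(y) = asin((C1 + exp(32*y))/(C1 - exp(32*y)))/4
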